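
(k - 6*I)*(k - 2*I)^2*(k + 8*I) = k^4 - 2*I*k^3 + 52*k^2 - 200*I*k - 192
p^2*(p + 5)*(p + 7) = p^4 + 12*p^3 + 35*p^2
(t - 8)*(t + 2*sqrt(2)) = t^2 - 8*t + 2*sqrt(2)*t - 16*sqrt(2)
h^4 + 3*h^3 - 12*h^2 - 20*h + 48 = (h - 2)^2*(h + 3)*(h + 4)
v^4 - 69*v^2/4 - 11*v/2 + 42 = (v - 4)*(v - 3/2)*(v + 2)*(v + 7/2)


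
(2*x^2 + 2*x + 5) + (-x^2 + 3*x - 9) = x^2 + 5*x - 4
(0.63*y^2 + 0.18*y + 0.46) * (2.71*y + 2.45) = 1.7073*y^3 + 2.0313*y^2 + 1.6876*y + 1.127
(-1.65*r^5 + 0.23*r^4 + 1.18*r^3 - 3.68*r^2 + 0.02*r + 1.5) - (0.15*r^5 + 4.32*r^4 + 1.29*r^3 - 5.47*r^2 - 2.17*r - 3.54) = -1.8*r^5 - 4.09*r^4 - 0.11*r^3 + 1.79*r^2 + 2.19*r + 5.04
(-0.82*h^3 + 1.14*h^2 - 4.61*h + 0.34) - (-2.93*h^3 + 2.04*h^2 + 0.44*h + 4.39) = 2.11*h^3 - 0.9*h^2 - 5.05*h - 4.05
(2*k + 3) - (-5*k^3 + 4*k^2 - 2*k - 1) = 5*k^3 - 4*k^2 + 4*k + 4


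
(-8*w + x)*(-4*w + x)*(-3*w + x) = -96*w^3 + 68*w^2*x - 15*w*x^2 + x^3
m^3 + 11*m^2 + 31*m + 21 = (m + 1)*(m + 3)*(m + 7)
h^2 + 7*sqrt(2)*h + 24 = (h + 3*sqrt(2))*(h + 4*sqrt(2))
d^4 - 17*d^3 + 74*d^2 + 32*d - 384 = (d - 8)^2*(d - 3)*(d + 2)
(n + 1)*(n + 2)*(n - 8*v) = n^3 - 8*n^2*v + 3*n^2 - 24*n*v + 2*n - 16*v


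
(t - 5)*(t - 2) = t^2 - 7*t + 10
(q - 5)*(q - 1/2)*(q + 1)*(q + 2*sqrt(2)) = q^4 - 9*q^3/2 + 2*sqrt(2)*q^3 - 9*sqrt(2)*q^2 - 3*q^2 - 6*sqrt(2)*q + 5*q/2 + 5*sqrt(2)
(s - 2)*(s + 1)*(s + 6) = s^3 + 5*s^2 - 8*s - 12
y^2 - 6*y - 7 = (y - 7)*(y + 1)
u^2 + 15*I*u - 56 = (u + 7*I)*(u + 8*I)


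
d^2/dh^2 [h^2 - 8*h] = 2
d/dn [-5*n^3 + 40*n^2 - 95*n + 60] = -15*n^2 + 80*n - 95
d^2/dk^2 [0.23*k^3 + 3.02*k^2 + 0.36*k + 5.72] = 1.38*k + 6.04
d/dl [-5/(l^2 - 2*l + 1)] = 10*(l - 1)/(l^2 - 2*l + 1)^2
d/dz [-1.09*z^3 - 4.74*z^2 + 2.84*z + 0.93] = -3.27*z^2 - 9.48*z + 2.84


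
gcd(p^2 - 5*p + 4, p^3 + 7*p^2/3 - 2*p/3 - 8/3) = p - 1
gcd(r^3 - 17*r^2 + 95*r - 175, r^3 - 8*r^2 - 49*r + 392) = r - 7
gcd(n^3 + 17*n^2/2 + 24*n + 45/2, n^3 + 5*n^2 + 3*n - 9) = n^2 + 6*n + 9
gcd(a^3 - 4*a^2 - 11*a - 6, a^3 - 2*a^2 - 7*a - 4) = a^2 + 2*a + 1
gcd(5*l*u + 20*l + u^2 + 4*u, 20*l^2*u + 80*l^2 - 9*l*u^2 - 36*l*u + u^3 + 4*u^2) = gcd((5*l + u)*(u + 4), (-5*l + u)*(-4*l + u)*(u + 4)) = u + 4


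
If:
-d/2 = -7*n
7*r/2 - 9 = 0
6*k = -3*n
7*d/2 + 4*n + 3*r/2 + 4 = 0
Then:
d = -110/53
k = 55/742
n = -55/371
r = 18/7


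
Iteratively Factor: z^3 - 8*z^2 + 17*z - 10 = (z - 1)*(z^2 - 7*z + 10) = (z - 2)*(z - 1)*(z - 5)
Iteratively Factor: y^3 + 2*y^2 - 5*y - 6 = (y - 2)*(y^2 + 4*y + 3) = (y - 2)*(y + 3)*(y + 1)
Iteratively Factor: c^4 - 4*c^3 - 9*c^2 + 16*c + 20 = (c + 2)*(c^3 - 6*c^2 + 3*c + 10) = (c + 1)*(c + 2)*(c^2 - 7*c + 10) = (c - 5)*(c + 1)*(c + 2)*(c - 2)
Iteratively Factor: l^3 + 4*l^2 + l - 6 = (l + 3)*(l^2 + l - 2) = (l - 1)*(l + 3)*(l + 2)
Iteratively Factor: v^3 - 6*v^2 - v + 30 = (v + 2)*(v^2 - 8*v + 15) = (v - 3)*(v + 2)*(v - 5)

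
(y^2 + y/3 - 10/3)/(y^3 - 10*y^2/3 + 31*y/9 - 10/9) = 3*(y + 2)/(3*y^2 - 5*y + 2)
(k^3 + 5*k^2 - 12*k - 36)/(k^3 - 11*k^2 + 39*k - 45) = (k^2 + 8*k + 12)/(k^2 - 8*k + 15)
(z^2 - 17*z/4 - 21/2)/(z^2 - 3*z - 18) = (z + 7/4)/(z + 3)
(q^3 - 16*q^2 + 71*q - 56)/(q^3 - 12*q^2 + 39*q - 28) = (q - 8)/(q - 4)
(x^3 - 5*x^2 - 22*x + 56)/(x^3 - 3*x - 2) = (x^2 - 3*x - 28)/(x^2 + 2*x + 1)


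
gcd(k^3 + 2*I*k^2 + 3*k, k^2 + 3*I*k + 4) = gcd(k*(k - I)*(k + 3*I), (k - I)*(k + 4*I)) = k - I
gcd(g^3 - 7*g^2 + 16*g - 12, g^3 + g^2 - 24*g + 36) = g^2 - 5*g + 6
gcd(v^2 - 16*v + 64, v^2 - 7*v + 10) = 1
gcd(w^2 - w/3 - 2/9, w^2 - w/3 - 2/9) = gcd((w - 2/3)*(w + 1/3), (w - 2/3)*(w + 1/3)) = w^2 - w/3 - 2/9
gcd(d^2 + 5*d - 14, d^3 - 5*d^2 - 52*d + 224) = d + 7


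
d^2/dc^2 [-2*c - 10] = 0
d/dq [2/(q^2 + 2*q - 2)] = 4*(-q - 1)/(q^2 + 2*q - 2)^2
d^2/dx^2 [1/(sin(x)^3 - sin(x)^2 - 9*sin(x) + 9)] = (-9*sin(x)^5 + 2*sin(x)^4 + 28*sin(x)^3 + 66*sin(x)^2 - 99*sin(x) - 180)/((sin(x) - 3)^3*(sin(x) - 1)^2*(sin(x) + 3)^3)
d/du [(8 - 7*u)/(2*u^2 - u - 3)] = (-14*u^2 + 7*u + (4*u - 1)*(7*u - 8) + 21)/(-2*u^2 + u + 3)^2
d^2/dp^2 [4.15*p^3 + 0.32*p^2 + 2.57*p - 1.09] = 24.9*p + 0.64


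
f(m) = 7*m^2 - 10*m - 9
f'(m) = 14*m - 10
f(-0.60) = -0.48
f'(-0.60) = -18.40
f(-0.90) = 5.67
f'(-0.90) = -22.60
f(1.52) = -8.03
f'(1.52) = 11.28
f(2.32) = 5.48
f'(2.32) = 22.48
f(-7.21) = 426.99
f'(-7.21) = -110.94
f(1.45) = -8.78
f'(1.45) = 10.30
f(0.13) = -10.18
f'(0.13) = -8.18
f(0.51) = -12.28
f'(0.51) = -2.86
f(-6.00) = 303.00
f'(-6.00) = -94.00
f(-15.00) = 1716.00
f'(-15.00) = -220.00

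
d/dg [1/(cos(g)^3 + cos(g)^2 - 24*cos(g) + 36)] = (3*cos(g)^2 + 2*cos(g) - 24)*sin(g)/(cos(g)^3 + cos(g)^2 - 24*cos(g) + 36)^2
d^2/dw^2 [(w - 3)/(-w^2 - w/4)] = 8*(-16*w^3 + 144*w^2 + 36*w + 3)/(w^3*(64*w^3 + 48*w^2 + 12*w + 1))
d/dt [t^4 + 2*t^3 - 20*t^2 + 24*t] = 4*t^3 + 6*t^2 - 40*t + 24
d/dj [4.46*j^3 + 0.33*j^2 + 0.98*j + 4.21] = 13.38*j^2 + 0.66*j + 0.98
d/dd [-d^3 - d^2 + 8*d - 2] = -3*d^2 - 2*d + 8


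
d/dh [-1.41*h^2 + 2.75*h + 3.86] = 2.75 - 2.82*h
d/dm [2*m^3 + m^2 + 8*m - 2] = 6*m^2 + 2*m + 8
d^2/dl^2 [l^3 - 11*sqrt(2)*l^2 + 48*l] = 6*l - 22*sqrt(2)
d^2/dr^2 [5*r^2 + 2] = 10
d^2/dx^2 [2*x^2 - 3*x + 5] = 4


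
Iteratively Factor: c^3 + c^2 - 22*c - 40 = (c + 2)*(c^2 - c - 20) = (c + 2)*(c + 4)*(c - 5)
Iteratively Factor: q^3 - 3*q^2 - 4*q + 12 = (q - 2)*(q^2 - q - 6) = (q - 2)*(q + 2)*(q - 3)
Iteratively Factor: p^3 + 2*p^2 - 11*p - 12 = (p - 3)*(p^2 + 5*p + 4) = (p - 3)*(p + 4)*(p + 1)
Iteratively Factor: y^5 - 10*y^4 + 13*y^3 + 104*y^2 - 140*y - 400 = (y + 2)*(y^4 - 12*y^3 + 37*y^2 + 30*y - 200) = (y - 5)*(y + 2)*(y^3 - 7*y^2 + 2*y + 40) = (y - 5)*(y - 4)*(y + 2)*(y^2 - 3*y - 10) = (y - 5)*(y - 4)*(y + 2)^2*(y - 5)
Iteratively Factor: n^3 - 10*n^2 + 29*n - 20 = (n - 4)*(n^2 - 6*n + 5) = (n - 4)*(n - 1)*(n - 5)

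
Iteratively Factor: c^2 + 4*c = (c + 4)*(c)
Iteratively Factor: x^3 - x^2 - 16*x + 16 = (x - 1)*(x^2 - 16) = (x - 1)*(x + 4)*(x - 4)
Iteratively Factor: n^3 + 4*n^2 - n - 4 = (n + 4)*(n^2 - 1) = (n + 1)*(n + 4)*(n - 1)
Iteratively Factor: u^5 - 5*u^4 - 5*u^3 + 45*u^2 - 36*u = (u - 1)*(u^4 - 4*u^3 - 9*u^2 + 36*u) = u*(u - 1)*(u^3 - 4*u^2 - 9*u + 36) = u*(u - 3)*(u - 1)*(u^2 - u - 12) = u*(u - 3)*(u - 1)*(u + 3)*(u - 4)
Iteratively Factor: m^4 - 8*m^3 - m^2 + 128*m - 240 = (m - 5)*(m^3 - 3*m^2 - 16*m + 48) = (m - 5)*(m - 4)*(m^2 + m - 12) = (m - 5)*(m - 4)*(m + 4)*(m - 3)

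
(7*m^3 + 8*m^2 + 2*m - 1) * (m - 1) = 7*m^4 + m^3 - 6*m^2 - 3*m + 1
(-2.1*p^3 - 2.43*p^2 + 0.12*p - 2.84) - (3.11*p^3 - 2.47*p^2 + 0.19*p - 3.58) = -5.21*p^3 + 0.04*p^2 - 0.07*p + 0.74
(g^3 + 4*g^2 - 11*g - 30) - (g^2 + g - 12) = g^3 + 3*g^2 - 12*g - 18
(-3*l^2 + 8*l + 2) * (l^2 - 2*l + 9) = -3*l^4 + 14*l^3 - 41*l^2 + 68*l + 18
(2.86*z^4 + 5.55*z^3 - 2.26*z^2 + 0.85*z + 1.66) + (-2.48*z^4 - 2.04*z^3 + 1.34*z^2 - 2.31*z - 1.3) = 0.38*z^4 + 3.51*z^3 - 0.92*z^2 - 1.46*z + 0.36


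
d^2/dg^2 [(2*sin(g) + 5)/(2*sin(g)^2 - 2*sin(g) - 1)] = 2*(4*sin(g)^5 + 44*sin(g)^4 - 26*sin(g)^3 - 32*sin(g)^2 + 44*sin(g) - 26)/(2*sin(g) + cos(2*g))^3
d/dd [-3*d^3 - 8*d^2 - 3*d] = -9*d^2 - 16*d - 3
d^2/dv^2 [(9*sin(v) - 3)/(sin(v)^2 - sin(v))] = 3*(-3*sin(v) - 2 + 1/sin(v) - 4/sin(v)^2 + 2/sin(v)^3)/(sin(v) - 1)^2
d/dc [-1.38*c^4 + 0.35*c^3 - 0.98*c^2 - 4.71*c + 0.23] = -5.52*c^3 + 1.05*c^2 - 1.96*c - 4.71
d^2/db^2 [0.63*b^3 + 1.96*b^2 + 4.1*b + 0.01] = 3.78*b + 3.92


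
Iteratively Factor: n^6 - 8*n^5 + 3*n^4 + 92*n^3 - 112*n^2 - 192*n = (n - 4)*(n^5 - 4*n^4 - 13*n^3 + 40*n^2 + 48*n) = n*(n - 4)*(n^4 - 4*n^3 - 13*n^2 + 40*n + 48) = n*(n - 4)*(n + 1)*(n^3 - 5*n^2 - 8*n + 48) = n*(n - 4)^2*(n + 1)*(n^2 - n - 12) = n*(n - 4)^3*(n + 1)*(n + 3)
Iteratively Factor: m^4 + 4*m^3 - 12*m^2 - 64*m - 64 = (m - 4)*(m^3 + 8*m^2 + 20*m + 16) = (m - 4)*(m + 2)*(m^2 + 6*m + 8) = (m - 4)*(m + 2)*(m + 4)*(m + 2)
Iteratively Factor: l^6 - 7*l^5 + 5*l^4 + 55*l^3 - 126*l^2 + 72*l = (l - 1)*(l^5 - 6*l^4 - l^3 + 54*l^2 - 72*l) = (l - 2)*(l - 1)*(l^4 - 4*l^3 - 9*l^2 + 36*l) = (l - 4)*(l - 2)*(l - 1)*(l^3 - 9*l) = l*(l - 4)*(l - 2)*(l - 1)*(l^2 - 9) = l*(l - 4)*(l - 3)*(l - 2)*(l - 1)*(l + 3)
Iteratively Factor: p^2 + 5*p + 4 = (p + 1)*(p + 4)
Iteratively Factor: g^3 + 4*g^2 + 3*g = (g + 3)*(g^2 + g) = g*(g + 3)*(g + 1)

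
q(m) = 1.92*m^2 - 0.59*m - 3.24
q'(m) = 3.84*m - 0.59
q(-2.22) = 7.53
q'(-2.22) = -9.11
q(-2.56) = 10.85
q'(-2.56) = -10.42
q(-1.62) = 2.75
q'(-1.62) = -6.81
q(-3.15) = 17.67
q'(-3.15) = -12.69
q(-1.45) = 1.65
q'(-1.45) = -6.16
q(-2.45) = 9.73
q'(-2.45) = -10.00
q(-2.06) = 6.12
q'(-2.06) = -8.50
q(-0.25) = -2.97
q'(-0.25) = -1.55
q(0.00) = -3.24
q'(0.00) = -0.59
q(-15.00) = 437.61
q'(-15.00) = -58.19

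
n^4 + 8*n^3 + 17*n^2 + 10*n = n*(n + 1)*(n + 2)*(n + 5)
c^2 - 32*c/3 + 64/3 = (c - 8)*(c - 8/3)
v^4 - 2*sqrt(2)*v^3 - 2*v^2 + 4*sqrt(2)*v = v*(v - 2*sqrt(2))*(v - sqrt(2))*(v + sqrt(2))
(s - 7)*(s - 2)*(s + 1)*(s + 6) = s^4 - 2*s^3 - 43*s^2 + 44*s + 84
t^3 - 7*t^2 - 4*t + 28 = (t - 7)*(t - 2)*(t + 2)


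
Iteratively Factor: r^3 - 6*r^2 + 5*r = (r)*(r^2 - 6*r + 5) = r*(r - 1)*(r - 5)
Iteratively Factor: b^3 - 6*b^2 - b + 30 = (b - 5)*(b^2 - b - 6) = (b - 5)*(b - 3)*(b + 2)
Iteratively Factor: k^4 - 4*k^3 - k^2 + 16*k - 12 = (k - 2)*(k^3 - 2*k^2 - 5*k + 6) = (k - 2)*(k + 2)*(k^2 - 4*k + 3) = (k - 3)*(k - 2)*(k + 2)*(k - 1)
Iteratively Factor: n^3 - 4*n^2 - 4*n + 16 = (n - 2)*(n^2 - 2*n - 8) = (n - 4)*(n - 2)*(n + 2)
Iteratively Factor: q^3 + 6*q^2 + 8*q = (q + 4)*(q^2 + 2*q) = q*(q + 4)*(q + 2)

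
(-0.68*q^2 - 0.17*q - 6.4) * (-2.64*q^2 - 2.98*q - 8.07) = 1.7952*q^4 + 2.4752*q^3 + 22.8902*q^2 + 20.4439*q + 51.648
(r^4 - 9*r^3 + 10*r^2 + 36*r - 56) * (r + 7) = r^5 - 2*r^4 - 53*r^3 + 106*r^2 + 196*r - 392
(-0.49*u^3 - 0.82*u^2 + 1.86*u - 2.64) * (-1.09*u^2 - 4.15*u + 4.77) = 0.5341*u^5 + 2.9273*u^4 - 0.9617*u^3 - 8.7528*u^2 + 19.8282*u - 12.5928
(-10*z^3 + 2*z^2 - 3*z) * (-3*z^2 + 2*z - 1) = 30*z^5 - 26*z^4 + 23*z^3 - 8*z^2 + 3*z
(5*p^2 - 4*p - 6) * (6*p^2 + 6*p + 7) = 30*p^4 + 6*p^3 - 25*p^2 - 64*p - 42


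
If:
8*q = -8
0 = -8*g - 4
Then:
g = -1/2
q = -1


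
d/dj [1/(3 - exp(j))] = exp(j)/(exp(j) - 3)^2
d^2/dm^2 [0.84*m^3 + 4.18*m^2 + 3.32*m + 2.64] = 5.04*m + 8.36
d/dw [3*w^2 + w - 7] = 6*w + 1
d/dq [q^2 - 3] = 2*q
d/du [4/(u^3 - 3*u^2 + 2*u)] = 4*(-3*u^2 + 6*u - 2)/(u^2*(u^2 - 3*u + 2)^2)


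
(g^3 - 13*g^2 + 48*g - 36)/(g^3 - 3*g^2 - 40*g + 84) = (g^3 - 13*g^2 + 48*g - 36)/(g^3 - 3*g^2 - 40*g + 84)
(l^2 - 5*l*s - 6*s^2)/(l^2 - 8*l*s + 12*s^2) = (-l - s)/(-l + 2*s)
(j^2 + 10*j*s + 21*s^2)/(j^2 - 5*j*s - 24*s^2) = (-j - 7*s)/(-j + 8*s)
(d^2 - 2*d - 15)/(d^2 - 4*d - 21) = (d - 5)/(d - 7)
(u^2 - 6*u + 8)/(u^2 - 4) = (u - 4)/(u + 2)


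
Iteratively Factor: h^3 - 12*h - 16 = (h + 2)*(h^2 - 2*h - 8) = (h + 2)^2*(h - 4)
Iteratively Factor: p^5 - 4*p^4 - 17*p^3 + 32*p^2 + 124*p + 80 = (p - 4)*(p^4 - 17*p^2 - 36*p - 20) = (p - 5)*(p - 4)*(p^3 + 5*p^2 + 8*p + 4) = (p - 5)*(p - 4)*(p + 2)*(p^2 + 3*p + 2) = (p - 5)*(p - 4)*(p + 1)*(p + 2)*(p + 2)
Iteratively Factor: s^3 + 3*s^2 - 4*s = (s)*(s^2 + 3*s - 4) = s*(s - 1)*(s + 4)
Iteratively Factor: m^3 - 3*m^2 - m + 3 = (m - 3)*(m^2 - 1) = (m - 3)*(m - 1)*(m + 1)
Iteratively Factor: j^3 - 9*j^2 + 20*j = (j - 4)*(j^2 - 5*j) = (j - 5)*(j - 4)*(j)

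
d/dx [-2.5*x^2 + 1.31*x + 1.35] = 1.31 - 5.0*x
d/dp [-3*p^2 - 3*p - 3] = -6*p - 3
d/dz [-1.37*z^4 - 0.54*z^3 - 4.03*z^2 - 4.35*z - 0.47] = -5.48*z^3 - 1.62*z^2 - 8.06*z - 4.35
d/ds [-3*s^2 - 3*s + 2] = -6*s - 3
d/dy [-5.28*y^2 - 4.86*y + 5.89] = -10.56*y - 4.86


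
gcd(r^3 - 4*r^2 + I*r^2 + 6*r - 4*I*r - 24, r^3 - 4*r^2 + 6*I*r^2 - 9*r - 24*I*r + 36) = r^2 + r*(-4 + 3*I) - 12*I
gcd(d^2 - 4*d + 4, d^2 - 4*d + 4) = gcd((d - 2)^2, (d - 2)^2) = d^2 - 4*d + 4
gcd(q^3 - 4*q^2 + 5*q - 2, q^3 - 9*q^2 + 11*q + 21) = 1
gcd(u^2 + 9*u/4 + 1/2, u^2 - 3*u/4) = 1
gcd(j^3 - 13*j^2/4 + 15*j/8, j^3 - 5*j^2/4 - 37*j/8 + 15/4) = j^2 - 13*j/4 + 15/8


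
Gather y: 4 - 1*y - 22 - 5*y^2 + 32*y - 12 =-5*y^2 + 31*y - 30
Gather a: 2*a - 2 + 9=2*a + 7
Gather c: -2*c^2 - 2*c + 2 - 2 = -2*c^2 - 2*c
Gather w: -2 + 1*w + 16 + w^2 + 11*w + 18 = w^2 + 12*w + 32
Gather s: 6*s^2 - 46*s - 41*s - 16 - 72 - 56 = 6*s^2 - 87*s - 144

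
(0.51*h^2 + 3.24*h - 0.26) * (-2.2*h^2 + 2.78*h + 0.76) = -1.122*h^4 - 5.7102*h^3 + 9.9668*h^2 + 1.7396*h - 0.1976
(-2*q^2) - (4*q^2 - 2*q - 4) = -6*q^2 + 2*q + 4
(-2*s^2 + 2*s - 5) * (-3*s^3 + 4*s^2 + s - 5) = 6*s^5 - 14*s^4 + 21*s^3 - 8*s^2 - 15*s + 25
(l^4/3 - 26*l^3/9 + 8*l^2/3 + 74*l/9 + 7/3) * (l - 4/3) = l^5/3 - 10*l^4/3 + 176*l^3/27 + 14*l^2/3 - 233*l/27 - 28/9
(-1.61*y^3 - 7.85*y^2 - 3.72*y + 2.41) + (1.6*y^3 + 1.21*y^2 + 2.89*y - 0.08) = -0.01*y^3 - 6.64*y^2 - 0.83*y + 2.33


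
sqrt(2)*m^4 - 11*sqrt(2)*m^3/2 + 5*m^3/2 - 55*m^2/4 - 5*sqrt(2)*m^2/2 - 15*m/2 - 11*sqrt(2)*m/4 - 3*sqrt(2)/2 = (m - 6)*(m + 1/2)*(m + sqrt(2))*(sqrt(2)*m + 1/2)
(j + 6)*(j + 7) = j^2 + 13*j + 42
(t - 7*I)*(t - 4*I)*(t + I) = t^3 - 10*I*t^2 - 17*t - 28*I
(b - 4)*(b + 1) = b^2 - 3*b - 4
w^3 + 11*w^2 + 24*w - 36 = (w - 1)*(w + 6)^2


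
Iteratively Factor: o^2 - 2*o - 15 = (o + 3)*(o - 5)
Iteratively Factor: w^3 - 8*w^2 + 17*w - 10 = (w - 5)*(w^2 - 3*w + 2) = (w - 5)*(w - 2)*(w - 1)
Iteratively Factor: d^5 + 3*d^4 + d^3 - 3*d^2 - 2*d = (d - 1)*(d^4 + 4*d^3 + 5*d^2 + 2*d) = (d - 1)*(d + 1)*(d^3 + 3*d^2 + 2*d) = (d - 1)*(d + 1)^2*(d^2 + 2*d) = d*(d - 1)*(d + 1)^2*(d + 2)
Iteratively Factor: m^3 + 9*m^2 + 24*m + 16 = (m + 4)*(m^2 + 5*m + 4) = (m + 1)*(m + 4)*(m + 4)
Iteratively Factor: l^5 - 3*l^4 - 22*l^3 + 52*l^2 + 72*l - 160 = (l - 2)*(l^4 - l^3 - 24*l^2 + 4*l + 80) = (l - 2)*(l + 2)*(l^3 - 3*l^2 - 18*l + 40) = (l - 5)*(l - 2)*(l + 2)*(l^2 + 2*l - 8) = (l - 5)*(l - 2)^2*(l + 2)*(l + 4)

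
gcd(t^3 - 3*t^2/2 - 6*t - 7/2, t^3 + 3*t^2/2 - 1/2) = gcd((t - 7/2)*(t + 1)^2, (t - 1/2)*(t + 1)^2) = t^2 + 2*t + 1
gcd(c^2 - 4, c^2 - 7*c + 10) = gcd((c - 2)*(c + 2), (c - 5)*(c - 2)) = c - 2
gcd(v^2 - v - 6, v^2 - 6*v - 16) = v + 2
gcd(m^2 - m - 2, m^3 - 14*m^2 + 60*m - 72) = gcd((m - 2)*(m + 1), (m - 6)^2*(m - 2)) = m - 2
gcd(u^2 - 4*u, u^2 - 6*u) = u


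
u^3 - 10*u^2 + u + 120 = (u - 8)*(u - 5)*(u + 3)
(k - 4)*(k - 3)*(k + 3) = k^3 - 4*k^2 - 9*k + 36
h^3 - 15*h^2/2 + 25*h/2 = h*(h - 5)*(h - 5/2)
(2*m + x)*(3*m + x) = 6*m^2 + 5*m*x + x^2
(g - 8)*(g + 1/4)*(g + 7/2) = g^3 - 17*g^2/4 - 233*g/8 - 7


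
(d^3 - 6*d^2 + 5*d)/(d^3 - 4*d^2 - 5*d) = (d - 1)/(d + 1)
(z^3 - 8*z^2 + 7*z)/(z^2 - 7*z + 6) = z*(z - 7)/(z - 6)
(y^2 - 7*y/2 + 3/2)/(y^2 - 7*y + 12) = (y - 1/2)/(y - 4)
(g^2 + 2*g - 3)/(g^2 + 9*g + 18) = (g - 1)/(g + 6)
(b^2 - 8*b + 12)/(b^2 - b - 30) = (b - 2)/(b + 5)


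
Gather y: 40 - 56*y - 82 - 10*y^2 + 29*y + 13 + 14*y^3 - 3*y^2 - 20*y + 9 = 14*y^3 - 13*y^2 - 47*y - 20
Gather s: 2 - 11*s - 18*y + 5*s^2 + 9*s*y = 5*s^2 + s*(9*y - 11) - 18*y + 2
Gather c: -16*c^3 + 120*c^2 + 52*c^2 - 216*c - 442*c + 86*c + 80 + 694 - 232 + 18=-16*c^3 + 172*c^2 - 572*c + 560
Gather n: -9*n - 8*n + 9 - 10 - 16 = -17*n - 17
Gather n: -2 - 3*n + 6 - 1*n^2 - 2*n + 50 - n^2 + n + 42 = -2*n^2 - 4*n + 96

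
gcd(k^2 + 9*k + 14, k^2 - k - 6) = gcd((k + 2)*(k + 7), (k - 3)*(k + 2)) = k + 2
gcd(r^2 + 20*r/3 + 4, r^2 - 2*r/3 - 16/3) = 1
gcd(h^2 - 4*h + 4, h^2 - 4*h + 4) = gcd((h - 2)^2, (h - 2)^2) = h^2 - 4*h + 4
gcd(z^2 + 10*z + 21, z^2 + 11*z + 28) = z + 7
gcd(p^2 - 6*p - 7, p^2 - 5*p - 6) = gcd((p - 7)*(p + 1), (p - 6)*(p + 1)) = p + 1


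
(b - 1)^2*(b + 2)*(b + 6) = b^4 + 6*b^3 - 3*b^2 - 16*b + 12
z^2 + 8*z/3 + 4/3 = (z + 2/3)*(z + 2)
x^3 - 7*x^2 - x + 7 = (x - 7)*(x - 1)*(x + 1)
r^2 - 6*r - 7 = (r - 7)*(r + 1)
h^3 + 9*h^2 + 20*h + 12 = (h + 1)*(h + 2)*(h + 6)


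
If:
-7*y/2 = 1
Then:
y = -2/7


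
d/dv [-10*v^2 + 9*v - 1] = 9 - 20*v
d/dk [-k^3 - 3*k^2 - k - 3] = -3*k^2 - 6*k - 1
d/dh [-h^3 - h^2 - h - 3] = -3*h^2 - 2*h - 1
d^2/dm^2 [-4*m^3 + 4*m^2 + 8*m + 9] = 8 - 24*m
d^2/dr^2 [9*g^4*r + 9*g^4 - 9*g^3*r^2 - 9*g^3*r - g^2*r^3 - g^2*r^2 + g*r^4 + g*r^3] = 2*g*(-9*g^2 - 3*g*r - g + 6*r^2 + 3*r)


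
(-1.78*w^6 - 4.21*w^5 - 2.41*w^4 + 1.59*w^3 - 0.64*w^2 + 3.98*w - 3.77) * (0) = 0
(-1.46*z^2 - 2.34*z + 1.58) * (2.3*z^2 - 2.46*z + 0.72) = -3.358*z^4 - 1.7904*z^3 + 8.3392*z^2 - 5.5716*z + 1.1376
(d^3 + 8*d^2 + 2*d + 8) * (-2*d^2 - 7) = -2*d^5 - 16*d^4 - 11*d^3 - 72*d^2 - 14*d - 56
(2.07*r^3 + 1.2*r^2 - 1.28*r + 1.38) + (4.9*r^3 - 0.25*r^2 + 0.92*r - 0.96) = 6.97*r^3 + 0.95*r^2 - 0.36*r + 0.42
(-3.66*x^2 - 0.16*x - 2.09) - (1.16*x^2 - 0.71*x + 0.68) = -4.82*x^2 + 0.55*x - 2.77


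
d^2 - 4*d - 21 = (d - 7)*(d + 3)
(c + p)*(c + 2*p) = c^2 + 3*c*p + 2*p^2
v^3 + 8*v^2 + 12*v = v*(v + 2)*(v + 6)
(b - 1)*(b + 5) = b^2 + 4*b - 5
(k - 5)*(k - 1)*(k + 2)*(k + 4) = k^4 - 23*k^2 - 18*k + 40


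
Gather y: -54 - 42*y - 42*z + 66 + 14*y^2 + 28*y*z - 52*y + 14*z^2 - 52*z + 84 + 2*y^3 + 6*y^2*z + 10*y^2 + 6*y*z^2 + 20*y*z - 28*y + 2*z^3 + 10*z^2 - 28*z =2*y^3 + y^2*(6*z + 24) + y*(6*z^2 + 48*z - 122) + 2*z^3 + 24*z^2 - 122*z + 96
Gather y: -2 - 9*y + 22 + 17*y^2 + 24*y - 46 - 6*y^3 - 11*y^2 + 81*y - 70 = -6*y^3 + 6*y^2 + 96*y - 96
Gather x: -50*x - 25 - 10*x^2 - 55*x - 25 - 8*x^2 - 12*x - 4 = -18*x^2 - 117*x - 54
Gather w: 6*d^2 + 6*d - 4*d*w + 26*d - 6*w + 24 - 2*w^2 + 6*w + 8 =6*d^2 - 4*d*w + 32*d - 2*w^2 + 32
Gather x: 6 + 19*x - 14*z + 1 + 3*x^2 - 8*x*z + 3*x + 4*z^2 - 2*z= 3*x^2 + x*(22 - 8*z) + 4*z^2 - 16*z + 7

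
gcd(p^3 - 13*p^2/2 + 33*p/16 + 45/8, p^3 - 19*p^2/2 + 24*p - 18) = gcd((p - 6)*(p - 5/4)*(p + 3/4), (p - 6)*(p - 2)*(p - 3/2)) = p - 6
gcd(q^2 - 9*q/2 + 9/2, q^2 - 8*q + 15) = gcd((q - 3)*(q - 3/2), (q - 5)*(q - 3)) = q - 3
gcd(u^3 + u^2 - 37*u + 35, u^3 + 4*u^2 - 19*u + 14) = u^2 + 6*u - 7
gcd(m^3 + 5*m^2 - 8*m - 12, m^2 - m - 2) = m^2 - m - 2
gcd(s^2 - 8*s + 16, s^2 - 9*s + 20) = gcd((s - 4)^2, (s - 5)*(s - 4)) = s - 4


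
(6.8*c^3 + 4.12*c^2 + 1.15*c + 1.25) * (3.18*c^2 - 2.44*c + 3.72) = 21.624*c^5 - 3.4904*c^4 + 18.9002*c^3 + 16.4954*c^2 + 1.228*c + 4.65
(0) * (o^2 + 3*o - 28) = 0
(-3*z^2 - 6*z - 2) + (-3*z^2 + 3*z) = -6*z^2 - 3*z - 2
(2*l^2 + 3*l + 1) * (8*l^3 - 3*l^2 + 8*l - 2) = 16*l^5 + 18*l^4 + 15*l^3 + 17*l^2 + 2*l - 2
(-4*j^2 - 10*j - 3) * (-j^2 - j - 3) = 4*j^4 + 14*j^3 + 25*j^2 + 33*j + 9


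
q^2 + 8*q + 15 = (q + 3)*(q + 5)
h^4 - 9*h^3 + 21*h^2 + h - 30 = (h - 5)*(h - 3)*(h - 2)*(h + 1)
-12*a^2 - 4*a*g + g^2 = (-6*a + g)*(2*a + g)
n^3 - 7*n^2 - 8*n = n*(n - 8)*(n + 1)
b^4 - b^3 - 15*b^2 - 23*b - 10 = (b - 5)*(b + 1)^2*(b + 2)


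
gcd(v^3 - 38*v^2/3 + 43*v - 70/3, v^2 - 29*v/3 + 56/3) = v - 7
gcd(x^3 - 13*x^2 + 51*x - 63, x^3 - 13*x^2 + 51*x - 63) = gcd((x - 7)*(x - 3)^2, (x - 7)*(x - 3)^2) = x^3 - 13*x^2 + 51*x - 63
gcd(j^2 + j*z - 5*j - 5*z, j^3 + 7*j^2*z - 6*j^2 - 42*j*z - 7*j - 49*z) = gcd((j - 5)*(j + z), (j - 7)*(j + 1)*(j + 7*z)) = 1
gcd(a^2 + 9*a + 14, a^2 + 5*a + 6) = a + 2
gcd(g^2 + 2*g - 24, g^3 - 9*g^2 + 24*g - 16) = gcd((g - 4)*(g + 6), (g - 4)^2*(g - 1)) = g - 4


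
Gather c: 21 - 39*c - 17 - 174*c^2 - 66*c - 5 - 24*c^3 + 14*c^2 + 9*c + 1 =-24*c^3 - 160*c^2 - 96*c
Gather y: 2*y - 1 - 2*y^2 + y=-2*y^2 + 3*y - 1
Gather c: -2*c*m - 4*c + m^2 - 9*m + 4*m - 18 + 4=c*(-2*m - 4) + m^2 - 5*m - 14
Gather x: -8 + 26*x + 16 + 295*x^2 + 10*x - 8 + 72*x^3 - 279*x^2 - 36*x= 72*x^3 + 16*x^2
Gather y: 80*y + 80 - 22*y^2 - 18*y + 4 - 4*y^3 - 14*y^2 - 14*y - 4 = -4*y^3 - 36*y^2 + 48*y + 80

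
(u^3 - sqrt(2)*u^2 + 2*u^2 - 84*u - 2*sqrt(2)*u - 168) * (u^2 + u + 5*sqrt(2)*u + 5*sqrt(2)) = u^5 + 3*u^4 + 4*sqrt(2)*u^4 - 92*u^3 + 12*sqrt(2)*u^3 - 412*sqrt(2)*u^2 - 282*u^2 - 1260*sqrt(2)*u - 188*u - 840*sqrt(2)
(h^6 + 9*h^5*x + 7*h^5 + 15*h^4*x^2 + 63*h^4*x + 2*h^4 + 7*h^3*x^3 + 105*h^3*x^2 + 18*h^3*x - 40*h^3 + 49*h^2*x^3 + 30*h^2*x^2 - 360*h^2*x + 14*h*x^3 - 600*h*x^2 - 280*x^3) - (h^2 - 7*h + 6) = h^6 + 9*h^5*x + 7*h^5 + 15*h^4*x^2 + 63*h^4*x + 2*h^4 + 7*h^3*x^3 + 105*h^3*x^2 + 18*h^3*x - 40*h^3 + 49*h^2*x^3 + 30*h^2*x^2 - 360*h^2*x - h^2 + 14*h*x^3 - 600*h*x^2 + 7*h - 280*x^3 - 6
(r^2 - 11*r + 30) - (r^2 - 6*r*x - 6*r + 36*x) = 6*r*x - 5*r - 36*x + 30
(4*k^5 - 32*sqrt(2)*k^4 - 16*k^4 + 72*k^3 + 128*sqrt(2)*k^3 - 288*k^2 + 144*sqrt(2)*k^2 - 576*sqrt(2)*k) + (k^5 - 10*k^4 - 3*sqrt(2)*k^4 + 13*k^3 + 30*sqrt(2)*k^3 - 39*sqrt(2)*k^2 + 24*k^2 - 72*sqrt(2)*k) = 5*k^5 - 35*sqrt(2)*k^4 - 26*k^4 + 85*k^3 + 158*sqrt(2)*k^3 - 264*k^2 + 105*sqrt(2)*k^2 - 648*sqrt(2)*k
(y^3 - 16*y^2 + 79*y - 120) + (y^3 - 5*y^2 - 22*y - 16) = 2*y^3 - 21*y^2 + 57*y - 136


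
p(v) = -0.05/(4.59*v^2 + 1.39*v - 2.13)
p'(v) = -0.05*(-9.18*v - 1.39)/(4.59*v^2 + 1.39*v - 2.13)^2 = (0.459*v + 0.0695)/(4.59*v^2 + 1.39*v - 2.13)^2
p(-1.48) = -0.01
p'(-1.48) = -0.02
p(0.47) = 0.11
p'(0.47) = 1.33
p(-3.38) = -0.00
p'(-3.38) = -0.00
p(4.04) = -0.00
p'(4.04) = 0.00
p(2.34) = -0.00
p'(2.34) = 0.00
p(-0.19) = 0.02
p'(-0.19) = -0.00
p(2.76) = -0.00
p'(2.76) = 0.00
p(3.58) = -0.00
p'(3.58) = 0.00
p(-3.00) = -0.00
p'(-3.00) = -0.00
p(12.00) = -0.00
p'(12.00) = 0.00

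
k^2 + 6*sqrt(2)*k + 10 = (k + sqrt(2))*(k + 5*sqrt(2))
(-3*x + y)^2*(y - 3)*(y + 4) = 9*x^2*y^2 + 9*x^2*y - 108*x^2 - 6*x*y^3 - 6*x*y^2 + 72*x*y + y^4 + y^3 - 12*y^2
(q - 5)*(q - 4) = q^2 - 9*q + 20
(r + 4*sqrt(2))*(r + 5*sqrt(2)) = r^2 + 9*sqrt(2)*r + 40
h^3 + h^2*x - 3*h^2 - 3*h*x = h*(h - 3)*(h + x)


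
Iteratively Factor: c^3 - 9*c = (c + 3)*(c^2 - 3*c) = (c - 3)*(c + 3)*(c)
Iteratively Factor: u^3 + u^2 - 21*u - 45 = (u - 5)*(u^2 + 6*u + 9) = (u - 5)*(u + 3)*(u + 3)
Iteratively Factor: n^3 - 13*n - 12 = (n - 4)*(n^2 + 4*n + 3) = (n - 4)*(n + 1)*(n + 3)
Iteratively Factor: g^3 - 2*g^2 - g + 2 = (g - 2)*(g^2 - 1) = (g - 2)*(g + 1)*(g - 1)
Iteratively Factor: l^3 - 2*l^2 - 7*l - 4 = (l - 4)*(l^2 + 2*l + 1) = (l - 4)*(l + 1)*(l + 1)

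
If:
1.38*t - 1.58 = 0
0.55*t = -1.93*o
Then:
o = -0.33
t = 1.14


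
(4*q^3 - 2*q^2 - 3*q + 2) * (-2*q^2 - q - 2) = -8*q^5 + 3*q^2 + 4*q - 4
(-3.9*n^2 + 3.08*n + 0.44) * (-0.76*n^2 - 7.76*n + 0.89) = 2.964*n^4 + 27.9232*n^3 - 27.7062*n^2 - 0.6732*n + 0.3916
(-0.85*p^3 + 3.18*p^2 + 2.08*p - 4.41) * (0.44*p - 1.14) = -0.374*p^4 + 2.3682*p^3 - 2.71*p^2 - 4.3116*p + 5.0274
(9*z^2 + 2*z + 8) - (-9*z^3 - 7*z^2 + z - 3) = 9*z^3 + 16*z^2 + z + 11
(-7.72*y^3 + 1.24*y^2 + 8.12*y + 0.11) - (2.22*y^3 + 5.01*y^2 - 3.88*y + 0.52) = -9.94*y^3 - 3.77*y^2 + 12.0*y - 0.41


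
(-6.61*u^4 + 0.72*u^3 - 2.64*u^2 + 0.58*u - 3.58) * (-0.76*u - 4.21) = 5.0236*u^5 + 27.2809*u^4 - 1.0248*u^3 + 10.6736*u^2 + 0.279*u + 15.0718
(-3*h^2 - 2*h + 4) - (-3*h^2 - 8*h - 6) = 6*h + 10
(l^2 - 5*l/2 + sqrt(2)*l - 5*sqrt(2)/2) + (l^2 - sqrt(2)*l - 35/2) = 2*l^2 - 5*l/2 - 35/2 - 5*sqrt(2)/2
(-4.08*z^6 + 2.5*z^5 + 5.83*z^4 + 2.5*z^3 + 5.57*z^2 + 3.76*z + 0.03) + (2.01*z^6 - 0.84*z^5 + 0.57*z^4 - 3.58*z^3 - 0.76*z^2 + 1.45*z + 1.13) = -2.07*z^6 + 1.66*z^5 + 6.4*z^4 - 1.08*z^3 + 4.81*z^2 + 5.21*z + 1.16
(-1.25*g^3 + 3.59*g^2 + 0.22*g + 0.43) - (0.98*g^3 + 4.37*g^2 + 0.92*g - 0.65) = -2.23*g^3 - 0.78*g^2 - 0.7*g + 1.08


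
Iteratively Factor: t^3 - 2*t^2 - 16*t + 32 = (t + 4)*(t^2 - 6*t + 8) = (t - 2)*(t + 4)*(t - 4)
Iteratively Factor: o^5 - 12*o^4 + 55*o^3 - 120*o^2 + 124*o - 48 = (o - 2)*(o^4 - 10*o^3 + 35*o^2 - 50*o + 24) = (o - 2)*(o - 1)*(o^3 - 9*o^2 + 26*o - 24) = (o - 2)^2*(o - 1)*(o^2 - 7*o + 12) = (o - 3)*(o - 2)^2*(o - 1)*(o - 4)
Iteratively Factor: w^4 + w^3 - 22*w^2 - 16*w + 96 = (w + 4)*(w^3 - 3*w^2 - 10*w + 24) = (w + 3)*(w + 4)*(w^2 - 6*w + 8) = (w - 2)*(w + 3)*(w + 4)*(w - 4)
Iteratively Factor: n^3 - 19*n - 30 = (n + 2)*(n^2 - 2*n - 15) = (n + 2)*(n + 3)*(n - 5)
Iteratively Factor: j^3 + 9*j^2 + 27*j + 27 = (j + 3)*(j^2 + 6*j + 9) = (j + 3)^2*(j + 3)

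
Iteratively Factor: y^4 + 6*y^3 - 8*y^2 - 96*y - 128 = (y + 2)*(y^3 + 4*y^2 - 16*y - 64) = (y + 2)*(y + 4)*(y^2 - 16) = (y - 4)*(y + 2)*(y + 4)*(y + 4)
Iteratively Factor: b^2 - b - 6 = (b - 3)*(b + 2)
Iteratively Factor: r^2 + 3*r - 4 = (r + 4)*(r - 1)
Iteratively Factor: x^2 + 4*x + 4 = (x + 2)*(x + 2)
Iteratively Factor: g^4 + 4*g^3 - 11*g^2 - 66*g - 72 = (g + 3)*(g^3 + g^2 - 14*g - 24) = (g + 2)*(g + 3)*(g^2 - g - 12) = (g + 2)*(g + 3)^2*(g - 4)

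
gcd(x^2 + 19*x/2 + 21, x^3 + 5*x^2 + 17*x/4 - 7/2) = x + 7/2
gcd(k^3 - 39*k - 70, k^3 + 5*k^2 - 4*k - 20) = k^2 + 7*k + 10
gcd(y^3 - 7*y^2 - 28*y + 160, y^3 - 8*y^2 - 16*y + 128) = y^2 - 12*y + 32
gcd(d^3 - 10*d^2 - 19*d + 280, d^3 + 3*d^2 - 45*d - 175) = d^2 - 2*d - 35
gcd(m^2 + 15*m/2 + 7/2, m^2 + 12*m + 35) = m + 7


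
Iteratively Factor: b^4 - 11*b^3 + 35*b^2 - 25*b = (b - 5)*(b^3 - 6*b^2 + 5*b) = (b - 5)^2*(b^2 - b) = (b - 5)^2*(b - 1)*(b)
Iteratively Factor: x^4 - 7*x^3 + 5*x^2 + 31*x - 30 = (x - 5)*(x^3 - 2*x^2 - 5*x + 6) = (x - 5)*(x + 2)*(x^2 - 4*x + 3) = (x - 5)*(x - 1)*(x + 2)*(x - 3)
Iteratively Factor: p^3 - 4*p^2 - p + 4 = (p - 4)*(p^2 - 1) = (p - 4)*(p + 1)*(p - 1)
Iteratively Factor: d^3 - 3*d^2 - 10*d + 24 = (d - 4)*(d^2 + d - 6) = (d - 4)*(d - 2)*(d + 3)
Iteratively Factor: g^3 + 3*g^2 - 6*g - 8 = (g - 2)*(g^2 + 5*g + 4) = (g - 2)*(g + 1)*(g + 4)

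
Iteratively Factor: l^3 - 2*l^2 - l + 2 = (l - 1)*(l^2 - l - 2) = (l - 1)*(l + 1)*(l - 2)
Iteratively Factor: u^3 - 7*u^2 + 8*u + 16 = (u - 4)*(u^2 - 3*u - 4) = (u - 4)*(u + 1)*(u - 4)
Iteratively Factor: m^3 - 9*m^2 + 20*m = (m - 4)*(m^2 - 5*m) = (m - 5)*(m - 4)*(m)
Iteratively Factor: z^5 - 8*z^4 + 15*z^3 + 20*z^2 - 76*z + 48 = (z - 2)*(z^4 - 6*z^3 + 3*z^2 + 26*z - 24) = (z - 2)*(z + 2)*(z^3 - 8*z^2 + 19*z - 12) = (z - 4)*(z - 2)*(z + 2)*(z^2 - 4*z + 3) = (z - 4)*(z - 3)*(z - 2)*(z + 2)*(z - 1)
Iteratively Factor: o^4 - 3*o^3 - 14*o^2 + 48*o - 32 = (o - 1)*(o^3 - 2*o^2 - 16*o + 32) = (o - 4)*(o - 1)*(o^2 + 2*o - 8) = (o - 4)*(o - 2)*(o - 1)*(o + 4)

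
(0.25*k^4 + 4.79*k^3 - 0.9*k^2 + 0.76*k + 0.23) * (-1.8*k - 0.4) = -0.45*k^5 - 8.722*k^4 - 0.296*k^3 - 1.008*k^2 - 0.718*k - 0.092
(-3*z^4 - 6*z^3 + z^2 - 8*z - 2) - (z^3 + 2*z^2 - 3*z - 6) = -3*z^4 - 7*z^3 - z^2 - 5*z + 4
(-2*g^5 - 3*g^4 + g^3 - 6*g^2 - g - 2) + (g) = -2*g^5 - 3*g^4 + g^3 - 6*g^2 - 2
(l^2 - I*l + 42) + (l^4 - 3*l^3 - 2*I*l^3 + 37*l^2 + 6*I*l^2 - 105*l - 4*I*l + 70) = l^4 - 3*l^3 - 2*I*l^3 + 38*l^2 + 6*I*l^2 - 105*l - 5*I*l + 112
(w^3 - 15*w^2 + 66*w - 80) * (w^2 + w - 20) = w^5 - 14*w^4 + 31*w^3 + 286*w^2 - 1400*w + 1600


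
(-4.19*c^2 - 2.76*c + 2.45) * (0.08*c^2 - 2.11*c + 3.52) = -0.3352*c^4 + 8.6201*c^3 - 8.7292*c^2 - 14.8847*c + 8.624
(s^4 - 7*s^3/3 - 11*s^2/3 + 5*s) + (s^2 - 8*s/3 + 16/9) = s^4 - 7*s^3/3 - 8*s^2/3 + 7*s/3 + 16/9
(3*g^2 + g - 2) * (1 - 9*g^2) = -27*g^4 - 9*g^3 + 21*g^2 + g - 2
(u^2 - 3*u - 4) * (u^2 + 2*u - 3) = u^4 - u^3 - 13*u^2 + u + 12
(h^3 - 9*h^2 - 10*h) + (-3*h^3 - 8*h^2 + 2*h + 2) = -2*h^3 - 17*h^2 - 8*h + 2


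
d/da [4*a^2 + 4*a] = 8*a + 4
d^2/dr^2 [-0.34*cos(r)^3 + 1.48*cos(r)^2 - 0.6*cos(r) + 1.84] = 0.855*cos(r) - 2.96*cos(2*r) + 0.765*cos(3*r)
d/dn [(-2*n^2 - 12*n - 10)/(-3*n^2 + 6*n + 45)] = 16*(-n^2 - 5*n - 10)/(3*(n^4 - 4*n^3 - 26*n^2 + 60*n + 225))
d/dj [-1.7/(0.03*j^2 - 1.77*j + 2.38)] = (0.102*j - 3.009)/(0.03*j^2 - 1.77*j + 2.38)^2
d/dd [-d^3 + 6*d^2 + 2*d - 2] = -3*d^2 + 12*d + 2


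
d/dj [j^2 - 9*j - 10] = 2*j - 9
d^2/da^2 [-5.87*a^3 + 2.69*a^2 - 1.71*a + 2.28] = 5.38 - 35.22*a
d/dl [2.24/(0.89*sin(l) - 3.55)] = -1.9936*cos(l)/(0.89*sin(l) - 3.55)^2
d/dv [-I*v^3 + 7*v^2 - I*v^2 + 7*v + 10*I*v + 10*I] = -3*I*v^2 + 2*v*(7 - I) + 7 + 10*I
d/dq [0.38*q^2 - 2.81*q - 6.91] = 0.76*q - 2.81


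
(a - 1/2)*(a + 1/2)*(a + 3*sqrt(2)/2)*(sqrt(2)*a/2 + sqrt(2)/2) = sqrt(2)*a^4/2 + sqrt(2)*a^3/2 + 3*a^3/2 - sqrt(2)*a^2/8 + 3*a^2/2 - 3*a/8 - sqrt(2)*a/8 - 3/8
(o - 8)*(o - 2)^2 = o^3 - 12*o^2 + 36*o - 32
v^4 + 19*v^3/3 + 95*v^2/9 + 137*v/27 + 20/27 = (v + 1/3)^2*(v + 5/3)*(v + 4)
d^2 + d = d*(d + 1)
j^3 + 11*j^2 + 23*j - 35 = (j - 1)*(j + 5)*(j + 7)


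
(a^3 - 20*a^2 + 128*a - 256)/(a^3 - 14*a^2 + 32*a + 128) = (a - 4)/(a + 2)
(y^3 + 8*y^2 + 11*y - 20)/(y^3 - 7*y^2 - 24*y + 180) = (y^2 + 3*y - 4)/(y^2 - 12*y + 36)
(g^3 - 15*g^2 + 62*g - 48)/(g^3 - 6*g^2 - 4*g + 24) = (g^2 - 9*g + 8)/(g^2 - 4)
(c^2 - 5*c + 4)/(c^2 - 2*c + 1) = (c - 4)/(c - 1)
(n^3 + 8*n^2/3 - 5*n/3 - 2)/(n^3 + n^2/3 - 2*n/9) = 3*(n^2 + 2*n - 3)/(n*(3*n - 1))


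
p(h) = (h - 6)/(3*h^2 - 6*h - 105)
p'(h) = (6 - 6*h)*(h - 6)/(3*h^2 - 6*h - 105)^2 + 1/(3*h^2 - 6*h - 105)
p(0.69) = 0.05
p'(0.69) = -0.01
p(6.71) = -0.07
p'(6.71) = -0.33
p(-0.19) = 0.06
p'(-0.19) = -0.01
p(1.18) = 0.04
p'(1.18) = -0.01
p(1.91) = 0.04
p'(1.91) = -0.01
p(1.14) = 0.05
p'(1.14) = -0.01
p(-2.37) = 0.11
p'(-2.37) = -0.04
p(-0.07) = 0.06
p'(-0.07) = -0.01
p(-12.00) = -0.05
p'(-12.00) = -0.00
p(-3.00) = 0.15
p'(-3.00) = -0.08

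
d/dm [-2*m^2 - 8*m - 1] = -4*m - 8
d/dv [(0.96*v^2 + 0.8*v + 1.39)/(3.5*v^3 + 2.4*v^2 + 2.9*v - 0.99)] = (-3.36*v^4 - 5.6*v^3 - 13.731*v^2 - 8.5728*v - 4.823)/(12.25*v^6 + 16.8*v^5 + 26.06*v^4 + 6.99*v^3 + 3.658*v^2 - 5.742*v + 0.9801)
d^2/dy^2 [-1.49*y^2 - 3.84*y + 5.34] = -2.98000000000000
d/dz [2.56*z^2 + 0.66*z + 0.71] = 5.12*z + 0.66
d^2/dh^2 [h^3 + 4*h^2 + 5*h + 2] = 6*h + 8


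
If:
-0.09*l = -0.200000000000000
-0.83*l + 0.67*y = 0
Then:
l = 2.22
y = 2.75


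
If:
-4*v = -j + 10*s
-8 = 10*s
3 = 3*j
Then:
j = 1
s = -4/5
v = 9/4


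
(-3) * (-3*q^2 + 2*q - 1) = 9*q^2 - 6*q + 3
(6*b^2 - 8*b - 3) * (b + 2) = 6*b^3 + 4*b^2 - 19*b - 6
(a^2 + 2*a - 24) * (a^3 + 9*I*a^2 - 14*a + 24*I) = a^5 + 2*a^4 + 9*I*a^4 - 38*a^3 + 18*I*a^3 - 28*a^2 - 192*I*a^2 + 336*a + 48*I*a - 576*I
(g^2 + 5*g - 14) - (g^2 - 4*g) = 9*g - 14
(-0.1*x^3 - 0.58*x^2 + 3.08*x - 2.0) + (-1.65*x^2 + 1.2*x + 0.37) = -0.1*x^3 - 2.23*x^2 + 4.28*x - 1.63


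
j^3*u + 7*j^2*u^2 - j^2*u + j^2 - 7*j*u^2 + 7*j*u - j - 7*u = (j - 1)*(j + 7*u)*(j*u + 1)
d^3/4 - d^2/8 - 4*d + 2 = (d/4 + 1)*(d - 4)*(d - 1/2)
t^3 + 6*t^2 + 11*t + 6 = (t + 1)*(t + 2)*(t + 3)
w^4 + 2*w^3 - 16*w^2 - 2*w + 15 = (w - 3)*(w - 1)*(w + 1)*(w + 5)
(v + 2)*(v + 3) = v^2 + 5*v + 6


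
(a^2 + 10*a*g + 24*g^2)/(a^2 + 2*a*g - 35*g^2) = (a^2 + 10*a*g + 24*g^2)/(a^2 + 2*a*g - 35*g^2)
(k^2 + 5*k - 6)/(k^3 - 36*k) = (k - 1)/(k*(k - 6))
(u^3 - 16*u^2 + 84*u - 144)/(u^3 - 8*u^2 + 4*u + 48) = (u - 6)/(u + 2)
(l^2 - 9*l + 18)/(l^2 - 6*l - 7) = (-l^2 + 9*l - 18)/(-l^2 + 6*l + 7)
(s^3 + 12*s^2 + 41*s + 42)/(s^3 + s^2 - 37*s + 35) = (s^2 + 5*s + 6)/(s^2 - 6*s + 5)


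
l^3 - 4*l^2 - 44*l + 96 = (l - 8)*(l - 2)*(l + 6)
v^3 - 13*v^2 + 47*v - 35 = (v - 7)*(v - 5)*(v - 1)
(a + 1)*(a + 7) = a^2 + 8*a + 7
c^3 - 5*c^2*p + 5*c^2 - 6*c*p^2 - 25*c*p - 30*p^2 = (c + 5)*(c - 6*p)*(c + p)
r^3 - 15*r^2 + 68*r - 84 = (r - 7)*(r - 6)*(r - 2)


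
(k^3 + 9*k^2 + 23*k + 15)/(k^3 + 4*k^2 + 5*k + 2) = (k^2 + 8*k + 15)/(k^2 + 3*k + 2)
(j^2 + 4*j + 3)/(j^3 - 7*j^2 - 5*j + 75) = (j + 1)/(j^2 - 10*j + 25)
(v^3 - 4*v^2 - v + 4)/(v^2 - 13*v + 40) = (v^3 - 4*v^2 - v + 4)/(v^2 - 13*v + 40)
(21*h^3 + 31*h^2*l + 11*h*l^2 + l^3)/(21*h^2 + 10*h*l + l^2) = h + l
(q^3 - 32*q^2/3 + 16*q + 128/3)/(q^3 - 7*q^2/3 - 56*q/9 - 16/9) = 3*(q - 8)/(3*q + 1)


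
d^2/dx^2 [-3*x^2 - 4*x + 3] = -6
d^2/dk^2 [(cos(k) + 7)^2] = -14*cos(k) - 2*cos(2*k)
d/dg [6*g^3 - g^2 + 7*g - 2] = 18*g^2 - 2*g + 7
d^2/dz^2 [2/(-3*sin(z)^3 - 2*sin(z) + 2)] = 2*(81*sin(z)^6 - 96*sin(z)^4 + 54*sin(z)^3 - 32*sin(z)^2 - 32*sin(z) - 8)/(3*sin(z)^3 + 2*sin(z) - 2)^3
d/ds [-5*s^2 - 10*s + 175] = -10*s - 10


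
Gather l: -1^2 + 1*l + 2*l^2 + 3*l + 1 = 2*l^2 + 4*l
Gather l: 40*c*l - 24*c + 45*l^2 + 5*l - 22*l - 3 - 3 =-24*c + 45*l^2 + l*(40*c - 17) - 6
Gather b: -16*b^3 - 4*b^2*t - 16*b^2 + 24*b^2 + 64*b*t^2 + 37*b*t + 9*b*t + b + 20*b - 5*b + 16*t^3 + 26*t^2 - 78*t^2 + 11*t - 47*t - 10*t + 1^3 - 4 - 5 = -16*b^3 + b^2*(8 - 4*t) + b*(64*t^2 + 46*t + 16) + 16*t^3 - 52*t^2 - 46*t - 8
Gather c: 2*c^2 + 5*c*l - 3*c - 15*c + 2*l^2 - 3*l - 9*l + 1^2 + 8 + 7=2*c^2 + c*(5*l - 18) + 2*l^2 - 12*l + 16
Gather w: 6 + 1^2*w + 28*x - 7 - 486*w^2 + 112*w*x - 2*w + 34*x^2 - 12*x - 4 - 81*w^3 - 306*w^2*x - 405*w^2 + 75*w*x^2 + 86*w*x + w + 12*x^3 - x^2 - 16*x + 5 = -81*w^3 + w^2*(-306*x - 891) + w*(75*x^2 + 198*x) + 12*x^3 + 33*x^2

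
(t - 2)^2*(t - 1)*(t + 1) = t^4 - 4*t^3 + 3*t^2 + 4*t - 4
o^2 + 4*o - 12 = (o - 2)*(o + 6)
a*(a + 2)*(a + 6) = a^3 + 8*a^2 + 12*a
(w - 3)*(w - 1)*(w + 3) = w^3 - w^2 - 9*w + 9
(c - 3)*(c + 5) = c^2 + 2*c - 15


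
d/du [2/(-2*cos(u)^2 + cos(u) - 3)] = 2*(1 - 4*cos(u))*sin(u)/(-cos(u) + cos(2*u) + 4)^2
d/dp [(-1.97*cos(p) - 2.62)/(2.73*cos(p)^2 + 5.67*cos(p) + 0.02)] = (5.3781*sin(p)^2 - 14.3052*cos(p) - 20.1941)*sin(p)/(2.73*cos(p)^2 + 5.67*cos(p) + 0.02)^2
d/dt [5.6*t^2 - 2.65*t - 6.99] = 11.2*t - 2.65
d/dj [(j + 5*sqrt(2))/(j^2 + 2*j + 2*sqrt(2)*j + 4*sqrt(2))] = (j^2 + 2*j + 2*sqrt(2)*j - 2*(j + 5*sqrt(2))*(j + 1 + sqrt(2)) + 4*sqrt(2))/(j^2 + 2*j + 2*sqrt(2)*j + 4*sqrt(2))^2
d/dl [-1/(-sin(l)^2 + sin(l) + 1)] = (1 - 2*sin(l))*cos(l)/(sin(l) + cos(l)^2)^2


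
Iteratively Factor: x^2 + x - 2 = (x + 2)*(x - 1)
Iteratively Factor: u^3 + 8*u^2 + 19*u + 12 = (u + 1)*(u^2 + 7*u + 12) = (u + 1)*(u + 3)*(u + 4)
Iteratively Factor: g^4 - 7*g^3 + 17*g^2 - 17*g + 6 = (g - 1)*(g^3 - 6*g^2 + 11*g - 6) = (g - 1)^2*(g^2 - 5*g + 6) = (g - 2)*(g - 1)^2*(g - 3)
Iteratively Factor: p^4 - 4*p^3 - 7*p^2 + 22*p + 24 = (p - 4)*(p^3 - 7*p - 6) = (p - 4)*(p - 3)*(p^2 + 3*p + 2) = (p - 4)*(p - 3)*(p + 2)*(p + 1)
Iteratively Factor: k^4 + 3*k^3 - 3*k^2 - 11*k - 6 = (k + 1)*(k^3 + 2*k^2 - 5*k - 6) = (k + 1)^2*(k^2 + k - 6) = (k - 2)*(k + 1)^2*(k + 3)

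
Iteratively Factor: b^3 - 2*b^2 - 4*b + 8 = (b - 2)*(b^2 - 4) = (b - 2)*(b + 2)*(b - 2)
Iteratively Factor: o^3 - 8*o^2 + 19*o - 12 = (o - 4)*(o^2 - 4*o + 3) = (o - 4)*(o - 1)*(o - 3)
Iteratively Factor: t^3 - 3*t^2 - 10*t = (t - 5)*(t^2 + 2*t) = t*(t - 5)*(t + 2)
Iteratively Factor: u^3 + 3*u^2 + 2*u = (u)*(u^2 + 3*u + 2) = u*(u + 2)*(u + 1)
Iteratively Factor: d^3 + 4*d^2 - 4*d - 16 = (d + 4)*(d^2 - 4) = (d + 2)*(d + 4)*(d - 2)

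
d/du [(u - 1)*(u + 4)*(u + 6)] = 3*u^2 + 18*u + 14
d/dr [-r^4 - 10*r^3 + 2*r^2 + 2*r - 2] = -4*r^3 - 30*r^2 + 4*r + 2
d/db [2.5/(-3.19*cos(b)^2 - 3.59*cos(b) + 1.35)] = -(15.95*cos(b) + 8.975)*sin(b)/(3.19*cos(b)^2 + 3.59*cos(b) - 1.35)^2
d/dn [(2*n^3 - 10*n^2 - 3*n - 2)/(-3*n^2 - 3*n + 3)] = (-2*n^4 - 4*n^3 + 13*n^2 - 24*n - 5)/(3*(n^4 + 2*n^3 - n^2 - 2*n + 1))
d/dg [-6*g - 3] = -6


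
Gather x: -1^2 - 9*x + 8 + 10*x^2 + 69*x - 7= 10*x^2 + 60*x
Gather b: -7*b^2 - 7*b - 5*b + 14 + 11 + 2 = -7*b^2 - 12*b + 27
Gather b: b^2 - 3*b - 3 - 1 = b^2 - 3*b - 4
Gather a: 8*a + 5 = 8*a + 5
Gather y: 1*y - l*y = y*(1 - l)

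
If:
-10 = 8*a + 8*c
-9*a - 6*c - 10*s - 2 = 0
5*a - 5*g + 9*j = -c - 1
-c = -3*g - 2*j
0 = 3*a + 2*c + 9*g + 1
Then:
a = 645/112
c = -785/112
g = -53/112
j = -313/112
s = -1319/1120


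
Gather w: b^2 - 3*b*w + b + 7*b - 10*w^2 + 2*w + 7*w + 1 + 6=b^2 + 8*b - 10*w^2 + w*(9 - 3*b) + 7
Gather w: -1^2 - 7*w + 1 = -7*w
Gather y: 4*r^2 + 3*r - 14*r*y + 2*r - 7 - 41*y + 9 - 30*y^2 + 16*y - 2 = 4*r^2 + 5*r - 30*y^2 + y*(-14*r - 25)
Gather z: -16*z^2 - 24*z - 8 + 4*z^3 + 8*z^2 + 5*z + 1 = 4*z^3 - 8*z^2 - 19*z - 7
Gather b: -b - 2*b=-3*b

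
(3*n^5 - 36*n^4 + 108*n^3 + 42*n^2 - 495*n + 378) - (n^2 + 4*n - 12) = 3*n^5 - 36*n^4 + 108*n^3 + 41*n^2 - 499*n + 390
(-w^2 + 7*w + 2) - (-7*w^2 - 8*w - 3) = 6*w^2 + 15*w + 5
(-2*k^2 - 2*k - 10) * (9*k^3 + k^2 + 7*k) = -18*k^5 - 20*k^4 - 106*k^3 - 24*k^2 - 70*k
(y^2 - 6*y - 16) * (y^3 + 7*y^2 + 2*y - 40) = y^5 + y^4 - 56*y^3 - 164*y^2 + 208*y + 640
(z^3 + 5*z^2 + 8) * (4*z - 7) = 4*z^4 + 13*z^3 - 35*z^2 + 32*z - 56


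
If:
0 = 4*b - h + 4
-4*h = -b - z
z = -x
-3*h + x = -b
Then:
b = -14/13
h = -4/13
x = 2/13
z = -2/13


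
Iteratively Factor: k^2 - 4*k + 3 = (k - 3)*(k - 1)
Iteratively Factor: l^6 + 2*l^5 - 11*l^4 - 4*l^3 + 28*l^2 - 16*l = (l - 1)*(l^5 + 3*l^4 - 8*l^3 - 12*l^2 + 16*l) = l*(l - 1)*(l^4 + 3*l^3 - 8*l^2 - 12*l + 16) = l*(l - 2)*(l - 1)*(l^3 + 5*l^2 + 2*l - 8) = l*(l - 2)*(l - 1)*(l + 2)*(l^2 + 3*l - 4) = l*(l - 2)*(l - 1)*(l + 2)*(l + 4)*(l - 1)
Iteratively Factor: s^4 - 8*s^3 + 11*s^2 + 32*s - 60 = (s - 3)*(s^3 - 5*s^2 - 4*s + 20) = (s - 5)*(s - 3)*(s^2 - 4) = (s - 5)*(s - 3)*(s - 2)*(s + 2)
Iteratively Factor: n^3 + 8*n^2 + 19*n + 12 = (n + 1)*(n^2 + 7*n + 12) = (n + 1)*(n + 4)*(n + 3)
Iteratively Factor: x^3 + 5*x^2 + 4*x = (x + 1)*(x^2 + 4*x) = x*(x + 1)*(x + 4)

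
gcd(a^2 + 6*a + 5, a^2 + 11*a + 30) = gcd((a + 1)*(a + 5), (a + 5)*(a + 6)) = a + 5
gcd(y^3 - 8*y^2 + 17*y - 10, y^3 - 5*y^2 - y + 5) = y^2 - 6*y + 5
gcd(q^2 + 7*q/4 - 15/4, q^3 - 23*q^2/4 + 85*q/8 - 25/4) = q - 5/4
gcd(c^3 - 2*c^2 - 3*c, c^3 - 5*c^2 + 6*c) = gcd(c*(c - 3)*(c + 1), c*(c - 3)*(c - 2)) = c^2 - 3*c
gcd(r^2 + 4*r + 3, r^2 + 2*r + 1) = r + 1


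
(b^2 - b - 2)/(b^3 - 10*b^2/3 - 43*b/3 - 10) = 3*(b - 2)/(3*b^2 - 13*b - 30)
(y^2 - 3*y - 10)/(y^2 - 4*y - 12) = (y - 5)/(y - 6)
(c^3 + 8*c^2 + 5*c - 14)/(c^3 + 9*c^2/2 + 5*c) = 2*(c^2 + 6*c - 7)/(c*(2*c + 5))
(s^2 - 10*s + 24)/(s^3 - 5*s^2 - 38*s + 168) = (s - 6)/(s^2 - s - 42)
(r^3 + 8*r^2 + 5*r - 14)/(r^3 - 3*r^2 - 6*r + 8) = (r + 7)/(r - 4)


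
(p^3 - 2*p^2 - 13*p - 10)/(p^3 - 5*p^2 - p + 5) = (p + 2)/(p - 1)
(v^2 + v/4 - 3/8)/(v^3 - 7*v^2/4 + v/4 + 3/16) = 2*(4*v + 3)/(8*v^2 - 10*v - 3)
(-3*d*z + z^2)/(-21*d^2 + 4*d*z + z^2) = z/(7*d + z)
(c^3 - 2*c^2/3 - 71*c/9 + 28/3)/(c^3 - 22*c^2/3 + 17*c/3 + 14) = (c^2 + 5*c/3 - 4)/(c^2 - 5*c - 6)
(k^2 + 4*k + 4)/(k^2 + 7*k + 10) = (k + 2)/(k + 5)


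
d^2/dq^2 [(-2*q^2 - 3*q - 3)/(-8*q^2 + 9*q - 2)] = 2*(336*q^3 + 480*q^2 - 792*q + 257)/(512*q^6 - 1728*q^5 + 2328*q^4 - 1593*q^3 + 582*q^2 - 108*q + 8)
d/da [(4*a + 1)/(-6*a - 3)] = -2/(12*a^2 + 12*a + 3)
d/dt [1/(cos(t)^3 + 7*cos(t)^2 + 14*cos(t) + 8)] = (3*cos(t)^2 + 14*cos(t) + 14)*sin(t)/(cos(t)^3 + 7*cos(t)^2 + 14*cos(t) + 8)^2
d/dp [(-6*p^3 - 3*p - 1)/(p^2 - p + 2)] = (-6*p^4 + 12*p^3 - 33*p^2 + 2*p - 7)/(p^4 - 2*p^3 + 5*p^2 - 4*p + 4)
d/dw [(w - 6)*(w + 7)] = 2*w + 1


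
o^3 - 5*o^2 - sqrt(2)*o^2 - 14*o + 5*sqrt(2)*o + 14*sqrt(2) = (o - 7)*(o + 2)*(o - sqrt(2))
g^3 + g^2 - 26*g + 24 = (g - 4)*(g - 1)*(g + 6)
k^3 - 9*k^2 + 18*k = k*(k - 6)*(k - 3)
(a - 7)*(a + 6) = a^2 - a - 42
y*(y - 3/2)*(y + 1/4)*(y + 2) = y^4 + 3*y^3/4 - 23*y^2/8 - 3*y/4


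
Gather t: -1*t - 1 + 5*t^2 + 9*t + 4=5*t^2 + 8*t + 3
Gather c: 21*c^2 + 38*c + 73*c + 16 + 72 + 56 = 21*c^2 + 111*c + 144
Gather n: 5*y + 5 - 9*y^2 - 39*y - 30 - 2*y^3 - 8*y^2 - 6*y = -2*y^3 - 17*y^2 - 40*y - 25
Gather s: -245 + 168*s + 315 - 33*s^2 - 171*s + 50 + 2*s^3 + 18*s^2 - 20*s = 2*s^3 - 15*s^2 - 23*s + 120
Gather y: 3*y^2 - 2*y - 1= 3*y^2 - 2*y - 1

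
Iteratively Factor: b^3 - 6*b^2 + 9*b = (b - 3)*(b^2 - 3*b) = b*(b - 3)*(b - 3)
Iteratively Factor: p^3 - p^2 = (p - 1)*(p^2) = p*(p - 1)*(p)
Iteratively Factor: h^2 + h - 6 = (h - 2)*(h + 3)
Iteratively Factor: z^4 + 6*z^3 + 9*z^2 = (z)*(z^3 + 6*z^2 + 9*z) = z*(z + 3)*(z^2 + 3*z) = z*(z + 3)^2*(z)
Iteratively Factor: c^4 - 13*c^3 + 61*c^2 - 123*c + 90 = (c - 2)*(c^3 - 11*c^2 + 39*c - 45) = (c - 3)*(c - 2)*(c^2 - 8*c + 15) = (c - 3)^2*(c - 2)*(c - 5)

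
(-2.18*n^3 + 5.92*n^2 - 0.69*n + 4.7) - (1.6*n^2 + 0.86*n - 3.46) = -2.18*n^3 + 4.32*n^2 - 1.55*n + 8.16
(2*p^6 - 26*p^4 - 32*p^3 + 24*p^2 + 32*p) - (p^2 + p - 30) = 2*p^6 - 26*p^4 - 32*p^3 + 23*p^2 + 31*p + 30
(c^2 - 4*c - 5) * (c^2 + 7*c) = c^4 + 3*c^3 - 33*c^2 - 35*c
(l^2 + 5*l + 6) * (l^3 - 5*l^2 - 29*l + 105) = l^5 - 48*l^3 - 70*l^2 + 351*l + 630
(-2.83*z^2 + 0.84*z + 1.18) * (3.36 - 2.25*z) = 6.3675*z^3 - 11.3988*z^2 + 0.1674*z + 3.9648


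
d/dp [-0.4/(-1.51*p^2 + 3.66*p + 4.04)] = (1.464 - 1.208*p)/(-1.51*p^2 + 3.66*p + 4.04)^2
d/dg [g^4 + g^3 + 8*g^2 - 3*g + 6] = 4*g^3 + 3*g^2 + 16*g - 3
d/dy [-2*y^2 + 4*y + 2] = 4 - 4*y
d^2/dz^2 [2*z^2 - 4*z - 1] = 4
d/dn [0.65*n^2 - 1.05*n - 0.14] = 1.3*n - 1.05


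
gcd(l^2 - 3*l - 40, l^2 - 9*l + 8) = l - 8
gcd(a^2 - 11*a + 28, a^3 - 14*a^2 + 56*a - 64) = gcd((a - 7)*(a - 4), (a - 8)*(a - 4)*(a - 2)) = a - 4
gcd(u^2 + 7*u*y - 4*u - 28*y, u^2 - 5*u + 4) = u - 4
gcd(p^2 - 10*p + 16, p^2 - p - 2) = p - 2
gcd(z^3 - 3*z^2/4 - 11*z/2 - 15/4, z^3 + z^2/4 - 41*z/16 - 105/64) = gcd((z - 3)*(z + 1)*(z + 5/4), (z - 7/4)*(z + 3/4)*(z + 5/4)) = z + 5/4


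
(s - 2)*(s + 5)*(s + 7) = s^3 + 10*s^2 + 11*s - 70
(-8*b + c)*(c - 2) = -8*b*c + 16*b + c^2 - 2*c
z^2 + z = z*(z + 1)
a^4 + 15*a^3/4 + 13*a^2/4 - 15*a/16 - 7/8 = (a - 1/2)*(a + 1/2)*(a + 7/4)*(a + 2)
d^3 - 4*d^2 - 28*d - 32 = (d - 8)*(d + 2)^2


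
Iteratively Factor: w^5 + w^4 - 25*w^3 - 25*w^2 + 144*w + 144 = (w - 4)*(w^4 + 5*w^3 - 5*w^2 - 45*w - 36) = (w - 4)*(w + 4)*(w^3 + w^2 - 9*w - 9) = (w - 4)*(w + 1)*(w + 4)*(w^2 - 9) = (w - 4)*(w - 3)*(w + 1)*(w + 4)*(w + 3)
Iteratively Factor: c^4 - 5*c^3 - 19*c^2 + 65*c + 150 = (c + 2)*(c^3 - 7*c^2 - 5*c + 75) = (c + 2)*(c + 3)*(c^2 - 10*c + 25) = (c - 5)*(c + 2)*(c + 3)*(c - 5)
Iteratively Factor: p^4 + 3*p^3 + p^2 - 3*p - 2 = (p + 1)*(p^3 + 2*p^2 - p - 2) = (p - 1)*(p + 1)*(p^2 + 3*p + 2) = (p - 1)*(p + 1)*(p + 2)*(p + 1)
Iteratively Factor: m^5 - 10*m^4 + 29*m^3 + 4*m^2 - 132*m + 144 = (m - 3)*(m^4 - 7*m^3 + 8*m^2 + 28*m - 48) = (m - 3)*(m + 2)*(m^3 - 9*m^2 + 26*m - 24) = (m - 3)^2*(m + 2)*(m^2 - 6*m + 8) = (m - 3)^2*(m - 2)*(m + 2)*(m - 4)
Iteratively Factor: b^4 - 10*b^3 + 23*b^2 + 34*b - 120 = (b + 2)*(b^3 - 12*b^2 + 47*b - 60) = (b - 4)*(b + 2)*(b^2 - 8*b + 15) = (b - 5)*(b - 4)*(b + 2)*(b - 3)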